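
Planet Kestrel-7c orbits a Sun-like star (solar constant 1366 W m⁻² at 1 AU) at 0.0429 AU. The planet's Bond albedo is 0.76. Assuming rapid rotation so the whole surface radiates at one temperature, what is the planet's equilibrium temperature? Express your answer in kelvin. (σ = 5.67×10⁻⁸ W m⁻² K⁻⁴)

T_eq ≈ 941 K

Flux at 0.0429 AU: S = 1366/0.0429² = 7.42×10⁵ W m⁻².
Energy balance: absorbed = emitted ⇒ πR²·S(1−A) = 4πR²·σT_eq⁴, so T_eq⁴ = S(1−A)/(4σ).
T_eq = [7.42×10⁵ × 0.24 / (4 × 5.67×10⁻⁸)]^(1/4) = (7.85×10¹¹)^(1/4) = 941 K.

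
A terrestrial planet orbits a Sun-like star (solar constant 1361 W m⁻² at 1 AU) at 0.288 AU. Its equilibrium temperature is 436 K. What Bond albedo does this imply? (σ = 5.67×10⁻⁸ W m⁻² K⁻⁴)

A ≈ 0.50

Flux at 0.288 AU: S = 1361/0.288² = 1.64×10⁴ W m⁻².
From T_eq⁴ = S(1−A)/(4σ): 1−A = 4σT_eq⁴/S.
1−A = 4 × 5.67×10⁻⁸ × (436)⁴ / 1.64×10⁴ = 0.499.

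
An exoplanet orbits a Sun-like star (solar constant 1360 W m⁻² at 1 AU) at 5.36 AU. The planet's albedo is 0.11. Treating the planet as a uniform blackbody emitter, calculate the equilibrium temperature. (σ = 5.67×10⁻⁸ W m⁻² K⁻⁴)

Flux at 5.36 AU: S = 1360/5.36² = 47.3 W m⁻².
Energy balance: absorbed = emitted ⇒ πR²·S(1−A) = 4πR²·σT_eq⁴, so T_eq⁴ = S(1−A)/(4σ).
T_eq = [47.3 × 0.89 / (4 × 5.67×10⁻⁸)]^(1/4) = (1.86×10⁸)^(1/4) = 117 K.

T_eq ≈ 117 K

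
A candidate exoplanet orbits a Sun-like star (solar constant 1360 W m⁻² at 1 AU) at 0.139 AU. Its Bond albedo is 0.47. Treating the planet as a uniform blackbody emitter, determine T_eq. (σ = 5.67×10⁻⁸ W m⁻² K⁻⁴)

T_eq ≈ 637 K

Flux at 0.139 AU: S = 1360/0.139² = 7.04×10⁴ W m⁻².
Energy balance: absorbed = emitted ⇒ πR²·S(1−A) = 4πR²·σT_eq⁴, so T_eq⁴ = S(1−A)/(4σ).
T_eq = [7.04×10⁴ × 0.53 / (4 × 5.67×10⁻⁸)]^(1/4) = (1.64×10¹¹)^(1/4) = 637 K.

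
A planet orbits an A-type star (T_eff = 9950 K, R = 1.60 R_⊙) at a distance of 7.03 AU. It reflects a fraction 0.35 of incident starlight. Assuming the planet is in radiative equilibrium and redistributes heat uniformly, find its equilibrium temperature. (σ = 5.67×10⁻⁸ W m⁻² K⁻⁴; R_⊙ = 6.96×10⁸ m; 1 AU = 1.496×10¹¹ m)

T_eq ≈ 206 K

R_⋆ = 1.60 × 6.96×10⁸ = 1.11×10⁹ m.
d = 7.03 AU = 1.05×10¹² m.
L = 4πR_⋆²σT_⋆⁴ = 4π(1.11×10⁹)² × 5.67×10⁻⁸ × (9950)⁴ = 8.66×10²⁷ W.
S = L/(4πd²) = 623 W m⁻².
Energy balance: absorbed = emitted ⇒ πR²·S(1−A) = 4πR²·σT_eq⁴, so T_eq⁴ = S(1−A)/(4σ).
T_eq = [623 × 0.65 / (4 × 5.67×10⁻⁸)]^(1/4) = (1.79×10⁹)^(1/4) = 206 K.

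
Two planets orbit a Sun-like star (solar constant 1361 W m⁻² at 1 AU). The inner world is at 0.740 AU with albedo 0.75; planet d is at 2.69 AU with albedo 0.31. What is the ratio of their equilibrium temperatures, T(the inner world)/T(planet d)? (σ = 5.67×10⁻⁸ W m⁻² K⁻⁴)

T_eq = [S₀(1−A)/(4σd²)]^(1/4), so T ∝ (1−A)^(1/4) / √d.
T₁ = [1361×0.25/(4×5.67×10⁻⁸×0.740²)]^(1/4) = 228.78 K.
T₂ = [1361×0.69/(4×5.67×10⁻⁸×2.69²)]^(1/4) = 154.66 K.

T₁/T₂ ≈ 1.479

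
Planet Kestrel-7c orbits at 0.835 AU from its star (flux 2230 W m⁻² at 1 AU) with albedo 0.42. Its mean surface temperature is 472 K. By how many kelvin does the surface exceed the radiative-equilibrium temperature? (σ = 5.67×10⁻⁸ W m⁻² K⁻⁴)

ΔT ≈ 171.3 K

S = 2230/0.835² = 3198 W m⁻².
T_eq = [S(1−A)/(4σ)]^(1/4) = [3198×0.58/(4×5.67×10⁻⁸)]^(1/4) = 300.7 K.
ΔT = T_surf − T_eq = 472 − 300.7.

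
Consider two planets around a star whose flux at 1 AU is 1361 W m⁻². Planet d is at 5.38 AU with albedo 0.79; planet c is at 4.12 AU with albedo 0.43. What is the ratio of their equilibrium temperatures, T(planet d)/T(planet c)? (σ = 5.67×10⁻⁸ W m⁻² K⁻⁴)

T_eq = [S₀(1−A)/(4σd²)]^(1/4), so T ∝ (1−A)^(1/4) / √d.
T₁ = [1361×0.21/(4×5.67×10⁻⁸×5.38²)]^(1/4) = 81.23 K.
T₂ = [1361×0.57/(4×5.67×10⁻⁸×4.12²)]^(1/4) = 119.14 K.

T₁/T₂ ≈ 0.682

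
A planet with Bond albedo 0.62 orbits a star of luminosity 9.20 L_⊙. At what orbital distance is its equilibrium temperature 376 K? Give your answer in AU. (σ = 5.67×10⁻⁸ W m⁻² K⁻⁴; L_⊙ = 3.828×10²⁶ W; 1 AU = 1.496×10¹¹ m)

L = 9.20 × 3.828×10²⁶ = 3.52×10²⁷ W.
From T_eq⁴ = L(1−A)/(16πσd²): d = √[L(1−A)/(16πσT_eq⁴)].
d = √[3.52×10²⁷ × 0.38 / (16π × 5.67×10⁻⁸ × (376)⁴)] = 1.53×10¹¹ m = 1.02 AU.

d ≈ 1.02 AU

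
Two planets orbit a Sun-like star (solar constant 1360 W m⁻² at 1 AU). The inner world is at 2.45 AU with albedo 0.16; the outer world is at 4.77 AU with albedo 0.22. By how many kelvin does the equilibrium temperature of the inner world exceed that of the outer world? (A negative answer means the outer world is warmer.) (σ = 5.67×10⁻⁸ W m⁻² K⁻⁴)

ΔT ≈ 50.5 K

T_eq = [S₀(1−A)/(4σd²)]^(1/4), so T ∝ (1−A)^(1/4) / √d.
T₁ = [1360×0.84/(4×5.67×10⁻⁸×2.45²)]^(1/4) = 170.20 K.
T₂ = [1360×0.78/(4×5.67×10⁻⁸×4.77²)]^(1/4) = 119.74 K.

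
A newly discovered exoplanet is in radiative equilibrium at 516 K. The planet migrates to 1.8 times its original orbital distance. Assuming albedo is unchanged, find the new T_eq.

T_eq ≈ 385 K

T_eq ∝ L^(1/4) · d^(−1/2).
T′ = 516 / 1.8^(1/2) = 385 K.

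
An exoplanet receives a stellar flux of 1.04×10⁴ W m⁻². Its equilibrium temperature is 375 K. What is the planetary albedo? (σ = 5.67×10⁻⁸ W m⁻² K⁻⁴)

From T_eq⁴ = S(1−A)/(4σ): 1−A = 4σT_eq⁴/S.
1−A = 4 × 5.67×10⁻⁸ × (375)⁴ / 1.04×10⁴ = 0.431.

A ≈ 0.57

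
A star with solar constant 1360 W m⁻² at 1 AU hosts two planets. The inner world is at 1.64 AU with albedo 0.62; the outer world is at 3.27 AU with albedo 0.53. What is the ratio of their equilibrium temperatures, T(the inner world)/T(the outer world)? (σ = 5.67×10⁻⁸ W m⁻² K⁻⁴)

T₁/T₂ ≈ 1.339

T_eq = [S₀(1−A)/(4σd²)]^(1/4), so T ∝ (1−A)^(1/4) / √d.
T₁ = [1360×0.38/(4×5.67×10⁻⁸×1.64²)]^(1/4) = 170.61 K.
T₂ = [1360×0.47/(4×5.67×10⁻⁸×3.27²)]^(1/4) = 127.42 K.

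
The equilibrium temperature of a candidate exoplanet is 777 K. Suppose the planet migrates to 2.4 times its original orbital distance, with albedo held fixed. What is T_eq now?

T_eq ∝ L^(1/4) · d^(−1/2).
T′ = 777 / 2.4^(1/2) = 502 K.

T_eq ≈ 502 K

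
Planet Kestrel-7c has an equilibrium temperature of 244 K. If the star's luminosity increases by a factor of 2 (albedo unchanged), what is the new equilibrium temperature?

T_eq ∝ L^(1/4) · d^(−1/2).
T′ = 244 × 2^(1/4) = 290 K.

T_eq ≈ 290 K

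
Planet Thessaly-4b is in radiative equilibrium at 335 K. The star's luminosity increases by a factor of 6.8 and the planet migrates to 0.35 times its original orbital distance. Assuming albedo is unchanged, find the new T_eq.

T_eq ≈ 914 K

T_eq ∝ L^(1/4) · d^(−1/2).
T′ = 335 × 6.8^(1/4) / 0.35^(1/2) = 914 K.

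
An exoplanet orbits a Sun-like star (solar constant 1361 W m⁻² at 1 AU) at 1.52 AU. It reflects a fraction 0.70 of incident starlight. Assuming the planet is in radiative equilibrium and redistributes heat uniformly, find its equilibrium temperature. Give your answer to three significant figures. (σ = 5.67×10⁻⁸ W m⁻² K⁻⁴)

T_eq ≈ 167 K

Flux at 1.52 AU: S = 1361/1.52² = 589 W m⁻².
Energy balance: absorbed = emitted ⇒ πR²·S(1−A) = 4πR²·σT_eq⁴, so T_eq⁴ = S(1−A)/(4σ).
T_eq = [589 × 0.30 / (4 × 5.67×10⁻⁸)]^(1/4) = (7.79×10⁸)^(1/4) = 167 K.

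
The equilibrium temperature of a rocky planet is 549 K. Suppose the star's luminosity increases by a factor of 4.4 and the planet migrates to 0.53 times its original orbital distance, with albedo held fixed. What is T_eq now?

T_eq ≈ 1090 K

T_eq ∝ L^(1/4) · d^(−1/2).
T′ = 549 × 4.4^(1/4) / 0.53^(1/2) = 1090 K.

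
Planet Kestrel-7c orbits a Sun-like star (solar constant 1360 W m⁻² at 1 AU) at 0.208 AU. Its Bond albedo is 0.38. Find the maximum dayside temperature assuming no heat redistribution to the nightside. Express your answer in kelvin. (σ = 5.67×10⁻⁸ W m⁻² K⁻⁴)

T_ss ≈ 766 K

Flux at 0.208 AU: S = 1360/0.208² = 3.14×10⁴ W m⁻².
With no redistribution each surface element balances locally: S(1−A) = σT⁴.
T = [3.14×10⁴ × 0.62 / 5.67×10⁻⁸]^(1/4) = (3.44×10¹¹)^(1/4) = 766 K.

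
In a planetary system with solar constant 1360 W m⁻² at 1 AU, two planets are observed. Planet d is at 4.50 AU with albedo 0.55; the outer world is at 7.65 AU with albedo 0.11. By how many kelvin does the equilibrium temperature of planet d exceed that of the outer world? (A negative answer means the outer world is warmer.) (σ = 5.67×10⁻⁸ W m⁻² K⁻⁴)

T_eq = [S₀(1−A)/(4σd²)]^(1/4), so T ∝ (1−A)^(1/4) / √d.
T₁ = [1360×0.45/(4×5.67×10⁻⁸×4.50²)]^(1/4) = 107.44 K.
T₂ = [1360×0.89/(4×5.67×10⁻⁸×7.65²)]^(1/4) = 97.72 K.

ΔT ≈ 9.7 K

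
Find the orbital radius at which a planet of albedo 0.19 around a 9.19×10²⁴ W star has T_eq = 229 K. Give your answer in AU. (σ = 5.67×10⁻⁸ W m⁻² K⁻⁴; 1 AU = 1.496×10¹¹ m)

d ≈ 0.206 AU

From T_eq⁴ = L(1−A)/(16πσd²): d = √[L(1−A)/(16πσT_eq⁴)].
d = √[9.19×10²⁴ × 0.81 / (16π × 5.67×10⁻⁸ × (229)⁴)] = 3.08×10¹⁰ m = 0.206 AU.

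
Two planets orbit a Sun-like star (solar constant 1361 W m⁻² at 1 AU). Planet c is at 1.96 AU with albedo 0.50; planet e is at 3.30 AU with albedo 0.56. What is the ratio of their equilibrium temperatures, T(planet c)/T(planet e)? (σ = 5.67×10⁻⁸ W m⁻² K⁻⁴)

T_eq = [S₀(1−A)/(4σd²)]^(1/4), so T ∝ (1−A)^(1/4) / √d.
T₁ = [1361×0.50/(4×5.67×10⁻⁸×1.96²)]^(1/4) = 167.17 K.
T₂ = [1361×0.44/(4×5.67×10⁻⁸×3.30²)]^(1/4) = 124.78 K.

T₁/T₂ ≈ 1.340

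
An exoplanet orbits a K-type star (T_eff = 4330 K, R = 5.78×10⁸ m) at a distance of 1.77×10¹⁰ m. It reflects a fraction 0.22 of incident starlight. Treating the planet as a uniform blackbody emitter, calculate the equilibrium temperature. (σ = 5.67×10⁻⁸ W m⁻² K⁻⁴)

L = 4πR_⋆²σT_⋆⁴ = 4π(5.78×10⁸)² × 5.67×10⁻⁸ × (4330)⁴ = 8.37×10²⁵ W.
S = L/(4πd²) = 2.13×10⁴ W m⁻².
Energy balance: absorbed = emitted ⇒ πR²·S(1−A) = 4πR²·σT_eq⁴, so T_eq⁴ = S(1−A)/(4σ).
T_eq = [2.13×10⁴ × 0.78 / (4 × 5.67×10⁻⁸)]^(1/4) = (7.31×10¹⁰)^(1/4) = 520 K.

T_eq ≈ 520 K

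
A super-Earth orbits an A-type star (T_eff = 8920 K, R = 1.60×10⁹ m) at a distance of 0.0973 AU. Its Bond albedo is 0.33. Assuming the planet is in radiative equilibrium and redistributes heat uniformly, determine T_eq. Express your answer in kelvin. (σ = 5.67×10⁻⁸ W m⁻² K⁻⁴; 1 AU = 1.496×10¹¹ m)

T_eq ≈ 1890 K

d = 0.0973 AU = 1.46×10¹⁰ m.
L = 4πR_⋆²σT_⋆⁴ = 4π(1.60×10⁹)² × 5.67×10⁻⁸ × (8920)⁴ = 1.15×10²⁸ W.
S = L/(4πd²) = 4.34×10⁶ W m⁻².
Energy balance: absorbed = emitted ⇒ πR²·S(1−A) = 4πR²·σT_eq⁴, so T_eq⁴ = S(1−A)/(4σ).
T_eq = [4.34×10⁶ × 0.67 / (4 × 5.67×10⁻⁸)]^(1/4) = (1.28×10¹³)^(1/4) = 1890 K.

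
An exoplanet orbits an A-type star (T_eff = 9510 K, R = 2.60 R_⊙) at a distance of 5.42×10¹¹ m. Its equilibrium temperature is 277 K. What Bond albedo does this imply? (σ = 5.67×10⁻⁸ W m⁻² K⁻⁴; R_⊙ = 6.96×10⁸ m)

A ≈ 0.74

R_⋆ = 2.60 × 6.96×10⁸ = 1.81×10⁹ m.
L = 4πR_⋆²σT_⋆⁴ = 4π(1.81×10⁹)² × 5.67×10⁻⁸ × (9510)⁴ = 1.91×10²⁸ W.
S = L/(4πd²) = 5170 W m⁻².
From T_eq⁴ = S(1−A)/(4σ): 1−A = 4σT_eq⁴/S.
1−A = 4 × 5.67×10⁻⁸ × (277)⁴ / 5170 = 0.258.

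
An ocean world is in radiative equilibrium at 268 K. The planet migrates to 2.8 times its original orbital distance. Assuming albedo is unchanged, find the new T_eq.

T_eq ≈ 160 K

T_eq ∝ L^(1/4) · d^(−1/2).
T′ = 268 / 2.8^(1/2) = 160 K.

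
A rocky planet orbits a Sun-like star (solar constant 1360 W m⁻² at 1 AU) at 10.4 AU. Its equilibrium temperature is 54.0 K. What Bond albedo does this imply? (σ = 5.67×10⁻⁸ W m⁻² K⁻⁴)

Flux at 10.4 AU: S = 1360/10.4² = 12.6 W m⁻².
From T_eq⁴ = S(1−A)/(4σ): 1−A = 4σT_eq⁴/S.
1−A = 4 × 5.67×10⁻⁸ × (54.0)⁴ / 12.6 = 0.153.

A ≈ 0.85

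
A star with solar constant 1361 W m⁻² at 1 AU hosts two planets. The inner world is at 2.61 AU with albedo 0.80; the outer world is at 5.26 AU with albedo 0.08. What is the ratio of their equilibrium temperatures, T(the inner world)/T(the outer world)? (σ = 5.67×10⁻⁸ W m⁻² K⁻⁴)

T₁/T₂ ≈ 0.969

T_eq = [S₀(1−A)/(4σd²)]^(1/4), so T ∝ (1−A)^(1/4) / √d.
T₁ = [1361×0.20/(4×5.67×10⁻⁸×2.61²)]^(1/4) = 115.21 K.
T₂ = [1361×0.92/(4×5.67×10⁻⁸×5.26²)]^(1/4) = 118.85 K.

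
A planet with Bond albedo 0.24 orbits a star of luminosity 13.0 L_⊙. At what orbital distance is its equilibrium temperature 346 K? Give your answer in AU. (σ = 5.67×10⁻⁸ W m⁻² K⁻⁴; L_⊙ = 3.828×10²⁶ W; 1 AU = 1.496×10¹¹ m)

L = 13.0 × 3.828×10²⁶ = 4.98×10²⁷ W.
From T_eq⁴ = L(1−A)/(16πσd²): d = √[L(1−A)/(16πσT_eq⁴)].
d = √[4.98×10²⁷ × 0.76 / (16π × 5.67×10⁻⁸ × (346)⁴)] = 3.04×10¹¹ m = 2.03 AU.

d ≈ 2.03 AU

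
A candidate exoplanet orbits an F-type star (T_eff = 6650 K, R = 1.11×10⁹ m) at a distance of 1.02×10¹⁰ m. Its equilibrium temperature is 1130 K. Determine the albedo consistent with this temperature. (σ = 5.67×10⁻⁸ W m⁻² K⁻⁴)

A ≈ 0.72

L = 4πR_⋆²σT_⋆⁴ = 4π(1.11×10⁹)² × 5.67×10⁻⁸ × (6650)⁴ = 1.72×10²⁷ W.
S = L/(4πd²) = 1.31×10⁶ W m⁻².
From T_eq⁴ = S(1−A)/(4σ): 1−A = 4σT_eq⁴/S.
1−A = 4 × 5.67×10⁻⁸ × (1130)⁴ / 1.31×10⁶ = 0.282.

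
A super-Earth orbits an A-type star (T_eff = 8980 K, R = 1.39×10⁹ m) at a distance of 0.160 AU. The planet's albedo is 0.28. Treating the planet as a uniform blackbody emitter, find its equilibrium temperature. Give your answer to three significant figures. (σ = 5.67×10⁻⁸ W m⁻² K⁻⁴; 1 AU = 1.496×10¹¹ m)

d = 0.160 AU = 2.39×10¹⁰ m.
L = 4πR_⋆²σT_⋆⁴ = 4π(1.39×10⁹)² × 5.67×10⁻⁸ × (8980)⁴ = 8.95×10²⁷ W.
S = L/(4πd²) = 1.24×10⁶ W m⁻².
Energy balance: absorbed = emitted ⇒ πR²·S(1−A) = 4πR²·σT_eq⁴, so T_eq⁴ = S(1−A)/(4σ).
T_eq = [1.24×10⁶ × 0.72 / (4 × 5.67×10⁻⁸)]^(1/4) = (3.95×10¹²)^(1/4) = 1410 K.

T_eq ≈ 1410 K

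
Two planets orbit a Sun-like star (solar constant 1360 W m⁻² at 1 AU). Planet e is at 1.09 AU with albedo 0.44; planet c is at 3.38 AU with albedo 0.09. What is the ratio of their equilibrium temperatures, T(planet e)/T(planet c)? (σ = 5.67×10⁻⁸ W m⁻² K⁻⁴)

T_eq = [S₀(1−A)/(4σd²)]^(1/4), so T ∝ (1−A)^(1/4) / √d.
T₁ = [1360×0.56/(4×5.67×10⁻⁸×1.09²)]^(1/4) = 230.57 K.
T₂ = [1360×0.91/(4×5.67×10⁻⁸×3.38²)]^(1/4) = 147.83 K.

T₁/T₂ ≈ 1.560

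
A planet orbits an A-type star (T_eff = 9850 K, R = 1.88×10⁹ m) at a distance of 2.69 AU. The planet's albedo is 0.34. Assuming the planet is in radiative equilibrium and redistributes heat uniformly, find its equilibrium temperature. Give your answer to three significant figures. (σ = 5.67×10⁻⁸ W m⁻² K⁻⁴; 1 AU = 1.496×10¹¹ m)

d = 2.69 AU = 4.02×10¹¹ m.
L = 4πR_⋆²σT_⋆⁴ = 4π(1.88×10⁹)² × 5.67×10⁻⁸ × (9850)⁴ = 2.37×10²⁸ W.
S = L/(4πd²) = 1.16×10⁴ W m⁻².
Energy balance: absorbed = emitted ⇒ πR²·S(1−A) = 4πR²·σT_eq⁴, so T_eq⁴ = S(1−A)/(4σ).
T_eq = [1.16×10⁴ × 0.66 / (4 × 5.67×10⁻⁸)]^(1/4) = (3.39×10¹⁰)^(1/4) = 429 K.

T_eq ≈ 429 K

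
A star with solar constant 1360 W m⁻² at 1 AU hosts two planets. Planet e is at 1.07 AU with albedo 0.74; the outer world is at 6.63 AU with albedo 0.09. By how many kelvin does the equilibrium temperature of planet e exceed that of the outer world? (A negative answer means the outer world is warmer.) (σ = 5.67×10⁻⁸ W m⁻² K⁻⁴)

ΔT ≈ 86.5 K

T_eq = [S₀(1−A)/(4σd²)]^(1/4), so T ∝ (1−A)^(1/4) / √d.
T₁ = [1360×0.26/(4×5.67×10⁻⁸×1.07²)]^(1/4) = 192.10 K.
T₂ = [1360×0.91/(4×5.67×10⁻⁸×6.63²)]^(1/4) = 105.55 K.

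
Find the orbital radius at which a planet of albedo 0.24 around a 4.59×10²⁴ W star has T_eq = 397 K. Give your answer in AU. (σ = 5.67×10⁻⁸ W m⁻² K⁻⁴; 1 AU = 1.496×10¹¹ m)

d ≈ 0.0469 AU

From T_eq⁴ = L(1−A)/(16πσd²): d = √[L(1−A)/(16πσT_eq⁴)].
d = √[4.59×10²⁴ × 0.76 / (16π × 5.67×10⁻⁸ × (397)⁴)] = 7.02×10⁹ m = 0.0469 AU.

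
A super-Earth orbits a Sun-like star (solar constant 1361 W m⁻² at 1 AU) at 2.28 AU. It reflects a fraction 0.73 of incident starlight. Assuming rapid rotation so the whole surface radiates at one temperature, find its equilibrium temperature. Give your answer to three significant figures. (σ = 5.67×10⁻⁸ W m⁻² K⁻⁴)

Flux at 2.28 AU: S = 1361/2.28² = 262 W m⁻².
Energy balance: absorbed = emitted ⇒ πR²·S(1−A) = 4πR²·σT_eq⁴, so T_eq⁴ = S(1−A)/(4σ).
T_eq = [262 × 0.27 / (4 × 5.67×10⁻⁸)]^(1/4) = (3.12×10⁸)^(1/4) = 133 K.

T_eq ≈ 133 K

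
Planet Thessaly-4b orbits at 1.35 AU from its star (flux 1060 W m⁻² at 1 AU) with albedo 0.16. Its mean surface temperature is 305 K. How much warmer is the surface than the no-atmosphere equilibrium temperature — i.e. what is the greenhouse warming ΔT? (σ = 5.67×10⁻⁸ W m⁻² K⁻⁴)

ΔT ≈ 89.6 K

S = 1060/1.35² = 581.6 W m⁻².
T_eq = [S(1−A)/(4σ)]^(1/4) = [581.6×0.84/(4×5.67×10⁻⁸)]^(1/4) = 215.4 K.
ΔT = T_surf − T_eq = 305 − 215.4.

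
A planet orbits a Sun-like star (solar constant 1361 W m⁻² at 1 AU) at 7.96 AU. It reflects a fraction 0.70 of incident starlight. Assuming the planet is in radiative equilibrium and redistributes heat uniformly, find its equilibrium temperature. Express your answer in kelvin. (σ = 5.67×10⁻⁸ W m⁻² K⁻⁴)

T_eq ≈ 73.0 K

Flux at 7.96 AU: S = 1361/7.96² = 21.5 W m⁻².
Energy balance: absorbed = emitted ⇒ πR²·S(1−A) = 4πR²·σT_eq⁴, so T_eq⁴ = S(1−A)/(4σ).
T_eq = [21.5 × 0.30 / (4 × 5.67×10⁻⁸)]^(1/4) = (2.84×10⁷)^(1/4) = 73.0 K.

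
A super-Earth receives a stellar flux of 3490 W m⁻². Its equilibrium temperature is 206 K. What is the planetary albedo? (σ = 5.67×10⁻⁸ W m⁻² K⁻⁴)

From T_eq⁴ = S(1−A)/(4σ): 1−A = 4σT_eq⁴/S.
1−A = 4 × 5.67×10⁻⁸ × (206)⁴ / 3490 = 0.117.

A ≈ 0.88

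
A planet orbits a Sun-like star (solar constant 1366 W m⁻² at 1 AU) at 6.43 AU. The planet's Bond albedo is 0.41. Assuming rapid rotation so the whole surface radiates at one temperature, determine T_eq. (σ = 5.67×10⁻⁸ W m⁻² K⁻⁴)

Flux at 6.43 AU: S = 1366/6.43² = 33.0 W m⁻².
Energy balance: absorbed = emitted ⇒ πR²·S(1−A) = 4πR²·σT_eq⁴, so T_eq⁴ = S(1−A)/(4σ).
T_eq = [33.0 × 0.59 / (4 × 5.67×10⁻⁸)]^(1/4) = (8.59×10⁷)^(1/4) = 96.3 K.

T_eq ≈ 96.3 K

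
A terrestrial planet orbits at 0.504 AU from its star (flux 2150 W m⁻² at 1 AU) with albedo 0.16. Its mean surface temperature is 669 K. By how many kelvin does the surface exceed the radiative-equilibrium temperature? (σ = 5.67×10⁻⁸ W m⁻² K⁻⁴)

S = 2150/0.504² = 8464 W m⁻².
T_eq = [S(1−A)/(4σ)]^(1/4) = [8464×0.84/(4×5.67×10⁻⁸)]^(1/4) = 420.8 K.
ΔT = T_surf − T_eq = 669 − 420.8.

ΔT ≈ 248.2 K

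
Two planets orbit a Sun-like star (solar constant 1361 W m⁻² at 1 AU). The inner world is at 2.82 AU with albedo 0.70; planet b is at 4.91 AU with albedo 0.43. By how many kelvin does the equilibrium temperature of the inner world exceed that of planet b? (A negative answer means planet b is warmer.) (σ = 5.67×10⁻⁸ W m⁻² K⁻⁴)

ΔT ≈ 13.5 K

T_eq = [S₀(1−A)/(4σd²)]^(1/4), so T ∝ (1−A)^(1/4) / √d.
T₁ = [1361×0.30/(4×5.67×10⁻⁸×2.82²)]^(1/4) = 122.66 K.
T₂ = [1361×0.57/(4×5.67×10⁻⁸×4.91²)]^(1/4) = 109.14 K.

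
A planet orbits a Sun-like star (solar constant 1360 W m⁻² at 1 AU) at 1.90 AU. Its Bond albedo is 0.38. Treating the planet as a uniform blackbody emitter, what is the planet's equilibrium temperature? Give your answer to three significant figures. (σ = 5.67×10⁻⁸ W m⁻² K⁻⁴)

T_eq ≈ 179 K

Flux at 1.90 AU: S = 1360/1.90² = 377 W m⁻².
Energy balance: absorbed = emitted ⇒ πR²·S(1−A) = 4πR²·σT_eq⁴, so T_eq⁴ = S(1−A)/(4σ).
T_eq = [377 × 0.62 / (4 × 5.67×10⁻⁸)]^(1/4) = (1.03×10⁹)^(1/4) = 179 K.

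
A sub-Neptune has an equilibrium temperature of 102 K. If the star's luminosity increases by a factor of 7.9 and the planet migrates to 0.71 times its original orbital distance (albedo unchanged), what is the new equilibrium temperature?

T_eq ∝ L^(1/4) · d^(−1/2).
T′ = 102 × 7.9^(1/4) / 0.71^(1/2) = 203 K.

T_eq ≈ 203 K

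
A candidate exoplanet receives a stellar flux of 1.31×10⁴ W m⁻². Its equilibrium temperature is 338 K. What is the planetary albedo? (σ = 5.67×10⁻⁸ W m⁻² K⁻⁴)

A ≈ 0.77

From T_eq⁴ = S(1−A)/(4σ): 1−A = 4σT_eq⁴/S.
1−A = 4 × 5.67×10⁻⁸ × (338)⁴ / 1.31×10⁴ = 0.226.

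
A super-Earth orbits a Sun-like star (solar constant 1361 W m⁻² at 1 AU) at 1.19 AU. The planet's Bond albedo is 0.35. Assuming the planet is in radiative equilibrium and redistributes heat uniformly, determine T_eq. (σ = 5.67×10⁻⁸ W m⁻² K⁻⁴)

T_eq ≈ 229 K

Flux at 1.19 AU: S = 1361/1.19² = 961 W m⁻².
Energy balance: absorbed = emitted ⇒ πR²·S(1−A) = 4πR²·σT_eq⁴, so T_eq⁴ = S(1−A)/(4σ).
T_eq = [961 × 0.65 / (4 × 5.67×10⁻⁸)]^(1/4) = (2.75×10⁹)^(1/4) = 229 K.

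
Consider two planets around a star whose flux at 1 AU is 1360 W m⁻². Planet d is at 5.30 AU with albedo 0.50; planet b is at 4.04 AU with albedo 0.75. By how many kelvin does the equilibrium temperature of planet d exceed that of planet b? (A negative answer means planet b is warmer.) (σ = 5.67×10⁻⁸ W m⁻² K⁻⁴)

ΔT ≈ 3.7 K

T_eq = [S₀(1−A)/(4σd²)]^(1/4), so T ∝ (1−A)^(1/4) / √d.
T₁ = [1360×0.50/(4×5.67×10⁻⁸×5.30²)]^(1/4) = 101.64 K.
T₂ = [1360×0.25/(4×5.67×10⁻⁸×4.04²)]^(1/4) = 97.90 K.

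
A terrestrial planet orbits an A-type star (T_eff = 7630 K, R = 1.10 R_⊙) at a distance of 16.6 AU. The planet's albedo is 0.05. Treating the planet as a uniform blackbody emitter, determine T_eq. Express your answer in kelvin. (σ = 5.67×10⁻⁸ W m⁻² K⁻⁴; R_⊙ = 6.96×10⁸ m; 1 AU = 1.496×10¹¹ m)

T_eq ≈ 93.5 K

R_⋆ = 1.10 × 6.96×10⁸ = 7.66×10⁸ m.
d = 16.6 AU = 2.48×10¹² m.
L = 4πR_⋆²σT_⋆⁴ = 4π(7.66×10⁸)² × 5.67×10⁻⁸ × (7630)⁴ = 1.42×10²⁷ W.
S = L/(4πd²) = 18.3 W m⁻².
Energy balance: absorbed = emitted ⇒ πR²·S(1−A) = 4πR²·σT_eq⁴, so T_eq⁴ = S(1−A)/(4σ).
T_eq = [18.3 × 0.95 / (4 × 5.67×10⁻⁸)]^(1/4) = (7.65×10⁷)^(1/4) = 93.5 K.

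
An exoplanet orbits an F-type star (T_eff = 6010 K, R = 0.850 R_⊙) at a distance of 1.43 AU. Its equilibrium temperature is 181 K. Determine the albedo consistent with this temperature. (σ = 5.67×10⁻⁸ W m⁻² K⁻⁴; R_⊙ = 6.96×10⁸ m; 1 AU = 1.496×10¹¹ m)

A ≈ 0.57

R_⋆ = 0.850 × 6.96×10⁸ = 5.92×10⁸ m.
d = 1.43 AU = 2.14×10¹¹ m.
L = 4πR_⋆²σT_⋆⁴ = 4π(5.92×10⁸)² × 5.67×10⁻⁸ × (6010)⁴ = 3.25×10²⁶ W.
S = L/(4πd²) = 566 W m⁻².
From T_eq⁴ = S(1−A)/(4σ): 1−A = 4σT_eq⁴/S.
1−A = 4 × 5.67×10⁻⁸ × (181)⁴ / 566 = 0.430.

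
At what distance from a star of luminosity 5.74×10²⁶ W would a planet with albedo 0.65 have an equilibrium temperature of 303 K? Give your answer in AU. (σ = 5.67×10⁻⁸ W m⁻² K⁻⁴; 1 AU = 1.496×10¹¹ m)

From T_eq⁴ = L(1−A)/(16πσd²): d = √[L(1−A)/(16πσT_eq⁴)].
d = √[5.74×10²⁶ × 0.35 / (16π × 5.67×10⁻⁸ × (303)⁴)] = 9.14×10¹⁰ m = 0.611 AU.

d ≈ 0.611 AU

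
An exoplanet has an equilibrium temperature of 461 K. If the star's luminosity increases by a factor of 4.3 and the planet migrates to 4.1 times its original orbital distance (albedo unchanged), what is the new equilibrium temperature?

T_eq ≈ 328 K

T_eq ∝ L^(1/4) · d^(−1/2).
T′ = 461 × 4.3^(1/4) / 4.1^(1/2) = 328 K.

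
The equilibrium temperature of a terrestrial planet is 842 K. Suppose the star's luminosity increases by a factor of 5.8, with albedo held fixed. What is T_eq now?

T_eq ∝ L^(1/4) · d^(−1/2).
T′ = 842 × 5.8^(1/4) = 1310 K.

T_eq ≈ 1310 K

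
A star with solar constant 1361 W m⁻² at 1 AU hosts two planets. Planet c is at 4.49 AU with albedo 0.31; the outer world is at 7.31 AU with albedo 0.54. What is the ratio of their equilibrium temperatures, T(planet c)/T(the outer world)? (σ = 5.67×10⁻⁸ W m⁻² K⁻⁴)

T₁/T₂ ≈ 1.412

T_eq = [S₀(1−A)/(4σd²)]^(1/4), so T ∝ (1−A)^(1/4) / √d.
T₁ = [1361×0.69/(4×5.67×10⁻⁸×4.49²)]^(1/4) = 119.71 K.
T₂ = [1361×0.46/(4×5.67×10⁻⁸×7.31²)]^(1/4) = 84.78 K.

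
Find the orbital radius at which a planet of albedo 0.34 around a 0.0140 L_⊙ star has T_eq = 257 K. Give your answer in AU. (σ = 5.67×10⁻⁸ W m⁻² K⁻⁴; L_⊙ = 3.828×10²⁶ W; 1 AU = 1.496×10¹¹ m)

L = 0.0140 × 3.828×10²⁶ = 5.36×10²⁴ W.
From T_eq⁴ = L(1−A)/(16πσd²): d = √[L(1−A)/(16πσT_eq⁴)].
d = √[5.36×10²⁴ × 0.66 / (16π × 5.67×10⁻⁸ × (257)⁴)] = 1.69×10¹⁰ m = 0.113 AU.

d ≈ 0.113 AU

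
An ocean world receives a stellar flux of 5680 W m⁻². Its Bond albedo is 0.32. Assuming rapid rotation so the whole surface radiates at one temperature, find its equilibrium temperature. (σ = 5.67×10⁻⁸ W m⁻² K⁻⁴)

Energy balance: absorbed = emitted ⇒ πR²·S(1−A) = 4πR²·σT_eq⁴, so T_eq⁴ = S(1−A)/(4σ).
T_eq = [5680 × 0.68 / (4 × 5.67×10⁻⁸)]^(1/4) = (1.70×10¹⁰)^(1/4) = 361 K.

T_eq ≈ 361 K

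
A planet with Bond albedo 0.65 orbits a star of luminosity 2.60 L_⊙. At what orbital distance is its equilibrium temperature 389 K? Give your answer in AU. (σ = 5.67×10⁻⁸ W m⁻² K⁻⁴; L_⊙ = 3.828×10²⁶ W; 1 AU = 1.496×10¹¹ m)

d ≈ 0.488 AU

L = 2.60 × 3.828×10²⁶ = 9.95×10²⁶ W.
From T_eq⁴ = L(1−A)/(16πσd²): d = √[L(1−A)/(16πσT_eq⁴)].
d = √[9.95×10²⁶ × 0.35 / (16π × 5.67×10⁻⁸ × (389)⁴)] = 7.31×10¹⁰ m = 0.488 AU.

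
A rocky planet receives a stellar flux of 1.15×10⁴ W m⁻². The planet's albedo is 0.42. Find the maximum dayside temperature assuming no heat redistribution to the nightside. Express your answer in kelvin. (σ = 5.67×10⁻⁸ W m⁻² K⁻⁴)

With no redistribution each surface element balances locally: S(1−A) = σT⁴.
T = [1.15×10⁴ × 0.58 / 5.67×10⁻⁸]^(1/4) = (1.18×10¹¹)^(1/4) = 586 K.

T_ss ≈ 586 K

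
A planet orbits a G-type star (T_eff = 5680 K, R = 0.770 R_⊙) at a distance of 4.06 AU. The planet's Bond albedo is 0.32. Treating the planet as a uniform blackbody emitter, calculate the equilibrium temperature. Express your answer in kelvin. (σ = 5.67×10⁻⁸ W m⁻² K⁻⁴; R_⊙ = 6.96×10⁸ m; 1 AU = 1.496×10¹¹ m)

R_⋆ = 0.770 × 6.96×10⁸ = 5.36×10⁸ m.
d = 4.06 AU = 6.07×10¹¹ m.
L = 4πR_⋆²σT_⋆⁴ = 4π(5.36×10⁸)² × 5.67×10⁻⁸ × (5680)⁴ = 2.13×10²⁶ W.
S = L/(4πd²) = 45.9 W m⁻².
Energy balance: absorbed = emitted ⇒ πR²·S(1−A) = 4πR²·σT_eq⁴, so T_eq⁴ = S(1−A)/(4σ).
T_eq = [45.9 × 0.68 / (4 × 5.67×10⁻⁸)]^(1/4) = (1.38×10⁸)^(1/4) = 108 K.

T_eq ≈ 108 K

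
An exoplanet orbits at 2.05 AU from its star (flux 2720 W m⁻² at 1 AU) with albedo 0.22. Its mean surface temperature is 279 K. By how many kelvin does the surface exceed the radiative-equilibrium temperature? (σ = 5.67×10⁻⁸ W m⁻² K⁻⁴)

S = 2720/2.05² = 647.2 W m⁻².
T_eq = [S(1−A)/(4σ)]^(1/4) = [647.2×0.78/(4×5.67×10⁻⁸)]^(1/4) = 217.2 K.
ΔT = T_surf − T_eq = 279 − 217.2.

ΔT ≈ 61.8 K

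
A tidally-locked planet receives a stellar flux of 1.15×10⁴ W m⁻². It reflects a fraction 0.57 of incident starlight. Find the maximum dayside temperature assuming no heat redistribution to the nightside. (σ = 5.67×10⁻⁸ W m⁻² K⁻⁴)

T_ss ≈ 543 K

With no redistribution each surface element balances locally: S(1−A) = σT⁴.
T = [1.15×10⁴ × 0.43 / 5.67×10⁻⁸]^(1/4) = (8.72×10¹⁰)^(1/4) = 543 K.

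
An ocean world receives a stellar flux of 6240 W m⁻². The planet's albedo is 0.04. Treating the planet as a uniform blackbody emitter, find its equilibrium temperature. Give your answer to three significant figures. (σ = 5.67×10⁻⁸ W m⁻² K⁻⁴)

T_eq ≈ 403 K

Energy balance: absorbed = emitted ⇒ πR²·S(1−A) = 4πR²·σT_eq⁴, so T_eq⁴ = S(1−A)/(4σ).
T_eq = [6240 × 0.96 / (4 × 5.67×10⁻⁸)]^(1/4) = (2.64×10¹⁰)^(1/4) = 403 K.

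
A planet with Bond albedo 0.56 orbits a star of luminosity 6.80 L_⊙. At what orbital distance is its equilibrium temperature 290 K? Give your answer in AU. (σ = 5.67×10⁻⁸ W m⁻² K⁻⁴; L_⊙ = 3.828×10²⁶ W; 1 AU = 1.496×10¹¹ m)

d ≈ 1.59 AU

L = 6.80 × 3.828×10²⁶ = 2.60×10²⁷ W.
From T_eq⁴ = L(1−A)/(16πσd²): d = √[L(1−A)/(16πσT_eq⁴)].
d = √[2.60×10²⁷ × 0.44 / (16π × 5.67×10⁻⁸ × (290)⁴)] = 2.38×10¹¹ m = 1.59 AU.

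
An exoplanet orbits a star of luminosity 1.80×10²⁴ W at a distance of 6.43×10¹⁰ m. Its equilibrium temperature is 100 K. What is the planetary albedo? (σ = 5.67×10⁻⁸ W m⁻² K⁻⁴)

A ≈ 0.35

Flux: S = L/(4πd²) = 1.80×10²⁴/(4π×(6.43×10¹⁰)²) = 34.6 W m⁻².
From T_eq⁴ = S(1−A)/(4σ): 1−A = 4σT_eq⁴/S.
1−A = 4 × 5.67×10⁻⁸ × (100)⁴ / 34.6 = 0.655.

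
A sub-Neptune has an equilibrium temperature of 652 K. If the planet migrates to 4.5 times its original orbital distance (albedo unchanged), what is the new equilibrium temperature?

T_eq ∝ L^(1/4) · d^(−1/2).
T′ = 652 / 4.5^(1/2) = 307 K.

T_eq ≈ 307 K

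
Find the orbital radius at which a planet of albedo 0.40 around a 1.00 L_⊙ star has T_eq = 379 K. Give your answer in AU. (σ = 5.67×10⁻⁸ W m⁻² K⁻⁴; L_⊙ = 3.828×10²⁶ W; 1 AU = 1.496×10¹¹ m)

L = 1.00 × 3.828×10²⁶ = 3.83×10²⁶ W.
From T_eq⁴ = L(1−A)/(16πσd²): d = √[L(1−A)/(16πσT_eq⁴)].
d = √[3.83×10²⁶ × 0.60 / (16π × 5.67×10⁻⁸ × (379)⁴)] = 6.25×10¹⁰ m = 0.418 AU.

d ≈ 0.418 AU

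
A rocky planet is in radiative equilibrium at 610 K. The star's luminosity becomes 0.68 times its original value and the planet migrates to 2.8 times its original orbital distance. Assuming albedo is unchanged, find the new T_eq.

T_eq ≈ 331 K

T_eq ∝ L^(1/4) · d^(−1/2).
T′ = 610 × 0.68^(1/4) / 2.8^(1/2) = 331 K.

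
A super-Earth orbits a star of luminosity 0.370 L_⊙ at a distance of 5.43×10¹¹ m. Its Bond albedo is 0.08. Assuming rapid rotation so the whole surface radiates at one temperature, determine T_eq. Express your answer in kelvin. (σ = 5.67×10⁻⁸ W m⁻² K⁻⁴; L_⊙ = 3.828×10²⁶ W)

L = 0.370 × 3.828×10²⁶ = 1.42×10²⁶ W.
Flux: S = L/(4πd²) = 1.42×10²⁶/(4π×(5.43×10¹¹)²) = 38.2 W m⁻².
Energy balance: absorbed = emitted ⇒ πR²·S(1−A) = 4πR²·σT_eq⁴, so T_eq⁴ = S(1−A)/(4σ).
T_eq = [38.2 × 0.92 / (4 × 5.67×10⁻⁸)]^(1/4) = (1.55×10⁸)^(1/4) = 112 K.

T_eq ≈ 112 K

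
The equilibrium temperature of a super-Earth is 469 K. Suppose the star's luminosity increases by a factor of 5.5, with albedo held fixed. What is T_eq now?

T_eq ≈ 718 K

T_eq ∝ L^(1/4) · d^(−1/2).
T′ = 469 × 5.5^(1/4) = 718 K.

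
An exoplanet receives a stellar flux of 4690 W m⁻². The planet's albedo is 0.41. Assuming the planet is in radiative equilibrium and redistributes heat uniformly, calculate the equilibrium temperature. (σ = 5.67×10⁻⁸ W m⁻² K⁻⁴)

T_eq ≈ 332 K

Energy balance: absorbed = emitted ⇒ πR²·S(1−A) = 4πR²·σT_eq⁴, so T_eq⁴ = S(1−A)/(4σ).
T_eq = [4690 × 0.59 / (4 × 5.67×10⁻⁸)]^(1/4) = (1.22×10¹⁰)^(1/4) = 332 K.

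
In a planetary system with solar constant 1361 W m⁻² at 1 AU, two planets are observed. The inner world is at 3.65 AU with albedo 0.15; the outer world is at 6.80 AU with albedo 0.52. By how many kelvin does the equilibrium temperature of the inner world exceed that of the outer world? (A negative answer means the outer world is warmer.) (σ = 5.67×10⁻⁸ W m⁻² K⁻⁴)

ΔT ≈ 51.0 K

T_eq = [S₀(1−A)/(4σd²)]^(1/4), so T ∝ (1−A)^(1/4) / √d.
T₁ = [1361×0.85/(4×5.67×10⁻⁸×3.65²)]^(1/4) = 139.88 K.
T₂ = [1361×0.48/(4×5.67×10⁻⁸×6.80²)]^(1/4) = 88.84 K.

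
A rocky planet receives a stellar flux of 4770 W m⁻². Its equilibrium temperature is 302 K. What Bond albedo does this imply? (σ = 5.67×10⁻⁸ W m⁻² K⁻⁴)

From T_eq⁴ = S(1−A)/(4σ): 1−A = 4σT_eq⁴/S.
1−A = 4 × 5.67×10⁻⁸ × (302)⁴ / 4770 = 0.396.

A ≈ 0.60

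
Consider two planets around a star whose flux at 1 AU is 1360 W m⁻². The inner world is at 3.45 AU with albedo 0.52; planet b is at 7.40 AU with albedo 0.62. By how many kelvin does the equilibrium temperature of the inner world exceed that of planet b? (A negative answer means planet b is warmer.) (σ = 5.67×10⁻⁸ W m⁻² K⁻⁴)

ΔT ≈ 44.4 K

T_eq = [S₀(1−A)/(4σd²)]^(1/4), so T ∝ (1−A)^(1/4) / √d.
T₁ = [1360×0.48/(4×5.67×10⁻⁸×3.45²)]^(1/4) = 124.70 K.
T₂ = [1360×0.38/(4×5.67×10⁻⁸×7.40²)]^(1/4) = 80.32 K.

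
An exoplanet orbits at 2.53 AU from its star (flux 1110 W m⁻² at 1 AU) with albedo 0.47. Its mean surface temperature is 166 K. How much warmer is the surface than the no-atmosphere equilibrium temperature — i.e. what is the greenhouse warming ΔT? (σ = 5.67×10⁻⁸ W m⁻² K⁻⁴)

S = 1110/2.53² = 173.4 W m⁻².
T_eq = [S(1−A)/(4σ)]^(1/4) = [173.4×0.53/(4×5.67×10⁻⁸)]^(1/4) = 141.9 K.
ΔT = T_surf − T_eq = 166 − 141.9.

ΔT ≈ 24.1 K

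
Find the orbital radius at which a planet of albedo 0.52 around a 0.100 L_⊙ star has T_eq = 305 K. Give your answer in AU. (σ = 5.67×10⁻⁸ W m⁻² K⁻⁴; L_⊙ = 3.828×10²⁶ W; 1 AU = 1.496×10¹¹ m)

d ≈ 0.182 AU

L = 0.100 × 3.828×10²⁶ = 3.83×10²⁵ W.
From T_eq⁴ = L(1−A)/(16πσd²): d = √[L(1−A)/(16πσT_eq⁴)].
d = √[3.83×10²⁵ × 0.48 / (16π × 5.67×10⁻⁸ × (305)⁴)] = 2.73×10¹⁰ m = 0.182 AU.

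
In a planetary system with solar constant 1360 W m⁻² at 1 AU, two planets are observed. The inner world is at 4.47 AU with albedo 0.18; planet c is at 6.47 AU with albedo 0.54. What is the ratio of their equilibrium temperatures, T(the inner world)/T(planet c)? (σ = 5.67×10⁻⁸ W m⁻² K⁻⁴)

T_eq = [S₀(1−A)/(4σd²)]^(1/4), so T ∝ (1−A)^(1/4) / √d.
T₁ = [1360×0.82/(4×5.67×10⁻⁸×4.47²)]^(1/4) = 125.25 K.
T₂ = [1360×0.46/(4×5.67×10⁻⁸×6.47²)]^(1/4) = 90.10 K.

T₁/T₂ ≈ 1.390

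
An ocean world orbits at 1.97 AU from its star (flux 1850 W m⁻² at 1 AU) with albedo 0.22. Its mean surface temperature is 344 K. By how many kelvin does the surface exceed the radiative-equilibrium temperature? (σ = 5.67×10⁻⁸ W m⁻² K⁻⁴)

ΔT ≈ 142.8 K

S = 1850/1.97² = 476.7 W m⁻².
T_eq = [S(1−A)/(4σ)]^(1/4) = [476.7×0.78/(4×5.67×10⁻⁸)]^(1/4) = 201.2 K.
ΔT = T_surf − T_eq = 344 − 201.2.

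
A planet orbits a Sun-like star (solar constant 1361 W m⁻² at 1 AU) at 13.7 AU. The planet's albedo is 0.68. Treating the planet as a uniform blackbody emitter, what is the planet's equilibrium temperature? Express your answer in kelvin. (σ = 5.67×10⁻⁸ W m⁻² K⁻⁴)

Flux at 13.7 AU: S = 1361/13.7² = 7.25 W m⁻².
Energy balance: absorbed = emitted ⇒ πR²·S(1−A) = 4πR²·σT_eq⁴, so T_eq⁴ = S(1−A)/(4σ).
T_eq = [7.25 × 0.32 / (4 × 5.67×10⁻⁸)]^(1/4) = (1.02×10⁷)^(1/4) = 56.6 K.

T_eq ≈ 56.6 K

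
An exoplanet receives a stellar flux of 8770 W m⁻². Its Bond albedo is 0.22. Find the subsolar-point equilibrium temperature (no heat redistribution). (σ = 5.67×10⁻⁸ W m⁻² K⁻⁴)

T_ss ≈ 589 K

At the subsolar point the surface absorbs S(1−A) and emits σT⁴ per unit area — no factor of 4, since only the local patch is in balance.
T = [8770 × 0.78 / 5.67×10⁻⁸]^(1/4) = (1.21×10¹¹)^(1/4) = 589 K.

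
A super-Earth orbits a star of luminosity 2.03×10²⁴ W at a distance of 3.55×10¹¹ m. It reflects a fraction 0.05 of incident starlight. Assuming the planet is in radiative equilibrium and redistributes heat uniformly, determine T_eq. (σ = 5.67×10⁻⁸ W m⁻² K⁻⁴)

T_eq ≈ 48.1 K

Flux: S = L/(4πd²) = 2.03×10²⁴/(4π×(3.55×10¹¹)²) = 1.28 W m⁻².
Energy balance: absorbed = emitted ⇒ πR²·S(1−A) = 4πR²·σT_eq⁴, so T_eq⁴ = S(1−A)/(4σ).
T_eq = [1.28 × 0.95 / (4 × 5.67×10⁻⁸)]^(1/4) = (5.37×10⁶)^(1/4) = 48.1 K.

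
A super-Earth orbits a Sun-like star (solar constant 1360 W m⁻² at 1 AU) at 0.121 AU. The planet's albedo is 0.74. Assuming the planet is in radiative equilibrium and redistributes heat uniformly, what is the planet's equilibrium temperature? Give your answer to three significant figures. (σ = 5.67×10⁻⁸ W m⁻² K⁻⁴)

T_eq ≈ 571 K

Flux at 0.121 AU: S = 1360/0.121² = 9.29×10⁴ W m⁻².
Energy balance: absorbed = emitted ⇒ πR²·S(1−A) = 4πR²·σT_eq⁴, so T_eq⁴ = S(1−A)/(4σ).
T_eq = [9.29×10⁴ × 0.26 / (4 × 5.67×10⁻⁸)]^(1/4) = (1.06×10¹¹)^(1/4) = 571 K.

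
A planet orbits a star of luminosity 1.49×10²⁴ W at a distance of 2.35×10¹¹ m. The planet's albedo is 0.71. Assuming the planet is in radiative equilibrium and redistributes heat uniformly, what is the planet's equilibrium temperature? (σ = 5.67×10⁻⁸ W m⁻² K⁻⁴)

Flux: S = L/(4πd²) = 1.49×10²⁴/(4π×(2.35×10¹¹)²) = 2.15 W m⁻².
Energy balance: absorbed = emitted ⇒ πR²·S(1−A) = 4πR²·σT_eq⁴, so T_eq⁴ = S(1−A)/(4σ).
T_eq = [2.15 × 0.29 / (4 × 5.67×10⁻⁸)]^(1/4) = (2.75×10⁶)^(1/4) = 40.7 K.

T_eq ≈ 40.7 K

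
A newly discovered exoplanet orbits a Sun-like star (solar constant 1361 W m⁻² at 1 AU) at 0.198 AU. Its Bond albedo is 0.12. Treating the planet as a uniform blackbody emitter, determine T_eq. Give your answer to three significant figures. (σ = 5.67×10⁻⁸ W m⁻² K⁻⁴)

T_eq ≈ 606 K

Flux at 0.198 AU: S = 1361/0.198² = 3.47×10⁴ W m⁻².
Energy balance: absorbed = emitted ⇒ πR²·S(1−A) = 4πR²·σT_eq⁴, so T_eq⁴ = S(1−A)/(4σ).
T_eq = [3.47×10⁴ × 0.88 / (4 × 5.67×10⁻⁸)]^(1/4) = (1.35×10¹¹)^(1/4) = 606 K.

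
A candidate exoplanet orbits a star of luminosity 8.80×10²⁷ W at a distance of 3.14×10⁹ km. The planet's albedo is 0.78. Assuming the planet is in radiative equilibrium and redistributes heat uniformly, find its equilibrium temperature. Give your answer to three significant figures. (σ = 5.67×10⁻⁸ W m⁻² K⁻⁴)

d = 3.14×10⁹ km = 3.14×10¹² m.
Flux: S = L/(4πd²) = 8.80×10²⁷/(4π×(3.14×10¹²)²) = 71.0 W m⁻².
Energy balance: absorbed = emitted ⇒ πR²·S(1−A) = 4πR²·σT_eq⁴, so T_eq⁴ = S(1−A)/(4σ).
T_eq = [71.0 × 0.22 / (4 × 5.67×10⁻⁸)]^(1/4) = (6.89×10⁷)^(1/4) = 91.1 K.

T_eq ≈ 91.1 K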